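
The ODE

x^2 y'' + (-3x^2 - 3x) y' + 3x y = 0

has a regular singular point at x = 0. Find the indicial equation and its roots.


Divide by x^2 to reach normal form y'' + P_1(x) y' + P_2(x) y = 0 with P_1(x) = -3 - 3/x and P_2(x) = 3/x.
x = 0 is a singular point because the y'-coefficient -3 - 3/x has a pole at x = 0 and the y-coefficient 3/x has a pole at x = 0.
It is a regular singular point because x P_1(x) = p(x) = -3x - 3 and x^2 P_2(x) = q(x) = 3x are polynomials, hence analytic at x = 0.
p(0) = -3,  q(0) = 0.
Indicial equation: r(r-1) + p(0) r + q(0) = 0, i.e. r^2 + (p(0) - 1) r + q(0) = 0, i.e. r^2 - 4 r = 0.
Discriminant: (-4)^2 - 4(0) = 16, so r = (4 ± 4)/2.
Solving: r_1 = 4, r_2 = 0.

indicial: r^2 - 4 r = 0; roots r_1 = 4, r_2 = 0


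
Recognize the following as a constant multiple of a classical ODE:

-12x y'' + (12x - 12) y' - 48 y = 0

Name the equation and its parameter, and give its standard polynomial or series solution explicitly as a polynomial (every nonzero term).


All three coefficients share the factor -12; dividing through by -12 gives  x y'' + (1 - x) y' + 4 y = 0.
This matches the Laguerre equation x y'' + (1 - x) y' + n y = 0 with n = 4; the polynomial solution is L_4(x).
With y = sum_k a_k x^k, matching x^k gives (k+1)k a_{k+1} + (k+1) a_{k+1} - k a_k + n a_k = 0, i.e. (k+1)^2 a_{k+1} = (k - n) a_k = (k - 4) a_k. The right side vanishes at k = 4, so the series terminates at degree 4.
Standard normalization L_n(0) = 1 gives a_0 = 1. Work upward with a_{k+1} = (k - 4) a_k / (k+1)^2:
  a_1 = (0 - 4)(1) / 1^2 = -4/1 = -4
  a_2 = (1 - 4)(-4) / 2^2 = 12/4 = 3
  a_3 = (2 - 4)(3) / 3^2 = -6/9 = -2/3
  a_4 = (3 - 4)(-2/3) / 4^2 = (2/3)/16 = 1/24
Hence L_4(x) = x^4/24 - 2 x^3/3 + 3 x^2 - 4 x + 1.

L_4(x); series = x^4/24 - 2 x^3/3 + 3 x^2 - 4 x + 1


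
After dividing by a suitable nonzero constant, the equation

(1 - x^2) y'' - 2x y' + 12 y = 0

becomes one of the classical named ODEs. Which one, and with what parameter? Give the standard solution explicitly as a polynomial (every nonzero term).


The equation is already in a standard form:  (1 - x^2) y'' - 2x y' + 12 y = 0.
This matches the Legendre equation (1 - x^2) y'' - 2x y' + n(n+1) y = 0 (note the -2x y' term) with n(n+1) = 12, so n = 3; the polynomial solution is P_3(x).
With y = sum_k a_k x^k, matching x^k gives (k+2)(k+1) a_{k+2} = [k(k+1) - n(n+1)] a_k = (k - 3)(k + 4) a_k. The right side vanishes at k = 3, so the series with the parity of 3 terminates at degree 3.
Standard normalization (P_n(1) = 1): leading coefficient (2n)!/(2^n (n!)^2) = 720/(8*36) = 5/2, so a_3 = 5/2. Work downward with a_k = (k+1)(k+2) a_{k+2} / ((k - 3)(k + 4)):
  a_1 = (2)(3)(5/2) / ((1 - 3)(1 + 4)) = 15/(-10) = -3/2
Hence P_3(x) = 5 x^3/2 - 3 x/2.

P_3(x); series = 5 x^3/2 - 3 x/2


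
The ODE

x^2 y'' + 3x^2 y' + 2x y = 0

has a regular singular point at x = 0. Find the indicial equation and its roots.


Divide by x^2 to reach normal form y'' + P_1(x) y' + P_2(x) y = 0 with P_1(x) = 3 and P_2(x) = 2/x.
x = 0 is a singular point because the y-coefficient 2/x has a pole at x = 0.
It is a regular singular point because x P_1(x) = p(x) = 3x and x^2 P_2(x) = q(x) = 2x are polynomials, hence analytic at x = 0.
p(0) = 0,  q(0) = 0.
Indicial equation: r(r-1) + p(0) r + q(0) = 0, i.e. r^2 + (p(0) - 1) r + q(0) = 0, i.e. r^2 - 1 r = 0.
Discriminant: (-1)^2 - 4(0) = 1, so r = (1 ± 1)/2.
Solving: r_1 = 1, r_2 = 0.

indicial: r^2 - 1 r = 0; roots r_1 = 1, r_2 = 0


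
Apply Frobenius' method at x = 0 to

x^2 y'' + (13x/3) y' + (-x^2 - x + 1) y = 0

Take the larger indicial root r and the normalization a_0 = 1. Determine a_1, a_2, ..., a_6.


Write in Frobenius form y'' + (p(x)/x) y' + (q(x)/x^2) y = 0:
  p(x) = 13/3,  q(x) = -x^2 - x + 1.
Indicial equation: r(r-1) + (13/3) r + (1) = 0 -> roots r_1 = -1/3, r_2 = -3.
Take r = r_1 = -1/3. Let y(x) = x^r sum_{n>=0} a_n x^n with a_0 = 1.
Substitute y = x^r sum a_n x^n and match x^{r+n}. The recurrence is
  D(n) a_n - 1 a_{n-1} - 1 a_{n-2} = 0,  where D(n) = (r+n)(r+n-1) + (13/3)(r+n) + (1).
  a_n = [1 a_{n-1} + 1 a_{n-2}] / D(n).
Since the indicial polynomial factors as (r - r_1)(r - r_2), D(n) = (r_1 + n - r_1)(r_1 + n - r_2) = n(n + 8/3).
Evaluating step by step (a_0 = 1):
  n = 1: D(1) = 1(1 + 8/3) = 11/3; numerator = 1(1) = 1; a_1 = (1)/(11/3) = 3/11
  n = 2: D(2) = 2(2 + 8/3) = 28/3; numerator = 1(3/11) + 1(1) = 14/11; a_2 = (14/11)/(28/3) = 3/22
  n = 3: D(3) = 3(3 + 8/3) = 17; numerator = 1(3/22) + 1(3/11) = 9/22; a_3 = (9/22)/(17) = 9/374
  n = 4: D(4) = 4(4 + 8/3) = 80/3; numerator = 1(9/374) + 1(3/22) = 30/187; a_4 = (30/187)/(80/3) = 9/1496
  n = 5: D(5) = 5(5 + 8/3) = 115/3; numerator = 1(9/1496) + 1(9/374) = 45/1496; a_5 = (45/1496)/(115/3) = 27/34408
  n = 6: D(6) = 6(6 + 8/3) = 52; numerator = 1(27/34408) + 1(9/1496) = 117/17204; a_6 = (117/17204)/(52) = 9/68816

r = -1/3; a_0 = 1; a_1 = 3/11; a_2 = 3/22; a_3 = 9/374; a_4 = 9/1496; a_5 = 27/34408; a_6 = 9/68816


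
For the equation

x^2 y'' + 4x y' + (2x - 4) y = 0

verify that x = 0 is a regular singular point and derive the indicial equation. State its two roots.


Divide by x^2 to reach normal form y'' + P_1(x) y' + P_2(x) y = 0 with P_1(x) = 4/x and P_2(x) = 2/x - 4/x^2.
x = 0 is a singular point because the y'-coefficient 4/x has a pole at x = 0 and the y-coefficient 2/x - 4/x^2 has a pole at x = 0.
It is a regular singular point because x P_1(x) = p(x) = 4 and x^2 P_2(x) = q(x) = 2x - 4 are polynomials, hence analytic at x = 0.
p(0) = 4,  q(0) = -4.
Indicial equation: r(r-1) + p(0) r + q(0) = 0, i.e. r^2 + (p(0) - 1) r + q(0) = 0, i.e. r^2 + 3 r - 4 = 0.
Discriminant: (3)^2 - 4(-4) = 25, so r = (-3 ± 5)/2.
Solving: r_1 = 1, r_2 = -4.

indicial: r^2 + 3 r - 4 = 0; roots r_1 = 1, r_2 = -4


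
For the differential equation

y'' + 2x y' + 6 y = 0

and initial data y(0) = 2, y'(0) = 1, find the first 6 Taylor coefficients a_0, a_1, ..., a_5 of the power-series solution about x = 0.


Ansatz: y(x) = sum_{n>=0} a_n x^n, so y'(x) = sum_{n>=1} n a_n x^(n-1) and y''(x) = sum_{n>=2} n(n-1) a_n x^(n-2).
Substitute into P(x) y'' + Q(x) y' + R(x) y = 0 with P(x) = 1, Q(x) = 2x, R(x) = 6, and match powers of x.
Initial conditions: a_0 = 2, a_1 = 1.
Setting the coefficient of each power of x to zero and solving order by order (substituting the coefficients already found):
  x^0: 2 a_2 + 6 a_0 = 0  ->  2 a_2 = -6 a_0 = -12  ->  a_2 = -6
  x^1: 6 a_3 + 8 a_1 = 0  ->  6 a_3 = -8 a_1 = -8  ->  a_3 = -4/3
  x^2: 12 a_4 + 10 a_2 = 0  ->  12 a_4 = -10 a_2 = 60  ->  a_4 = 5
  x^3: 20 a_5 + 12 a_3 = 0  ->  20 a_5 = -12 a_3 = 16  ->  a_5 = 4/5
Truncated series: y(x) = 2 + x - 6 x^2 - (4/3) x^3 + 5 x^4 + (4/5) x^5 + O(x^6).

a_0 = 2; a_1 = 1; a_2 = -6; a_3 = -4/3; a_4 = 5; a_5 = 4/5


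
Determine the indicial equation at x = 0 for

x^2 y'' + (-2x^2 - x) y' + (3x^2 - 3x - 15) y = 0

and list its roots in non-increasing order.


Divide by x^2 to reach normal form y'' + P_1(x) y' + P_2(x) y = 0 with P_1(x) = -2 - 1/x and P_2(x) = 3 - 3/x - 15/x^2.
x = 0 is a singular point because the y'-coefficient -2 - 1/x has a pole at x = 0 and the y-coefficient 3 - 3/x - 15/x^2 has a pole at x = 0.
It is a regular singular point because x P_1(x) = p(x) = -2x - 1 and x^2 P_2(x) = q(x) = 3x^2 - 3x - 15 are polynomials, hence analytic at x = 0.
p(0) = -1,  q(0) = -15.
Indicial equation: r(r-1) + p(0) r + q(0) = 0, i.e. r^2 + (p(0) - 1) r + q(0) = 0, i.e. r^2 - 2 r - 15 = 0.
Discriminant: (-2)^2 - 4(-15) = 64, so r = (2 ± 8)/2.
Solving: r_1 = 5, r_2 = -3.

indicial: r^2 - 2 r - 15 = 0; roots r_1 = 5, r_2 = -3


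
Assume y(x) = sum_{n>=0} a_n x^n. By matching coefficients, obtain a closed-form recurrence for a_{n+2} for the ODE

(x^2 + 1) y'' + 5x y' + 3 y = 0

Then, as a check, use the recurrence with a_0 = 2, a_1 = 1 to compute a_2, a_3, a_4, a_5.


Substitute y = sum_n a_n x^n.
(1 + 1 x^2) y'' contributes (n+2)(n+1) a_{n+2} + n(n-1) a_n at x^n.
5 x y'(x) contributes 5 n a_n at x^n.
3 y(x) contributes 3 a_n at x^n.
Matching x^n: (n+2)(n+1) a_{n+2} + (n(n-1) + 5 n + 3) a_n = 0.
Thus a_{n+2} = (-n(n-1) - 5 n - 3) / ((n+1)(n+2)) * a_n.

Check with a_0 = 2, a_1 = 1 (apply the recurrence for n = 0, 1, 2, 3): a_0 = 2, a_1 = 1, a_2 = -3, a_3 = -4/3, a_4 = 15/4, a_5 = 8/5.

a_(n+2) = (-n(n-1) - 5 n - 3) / ((n+1)(n+2)) * a_n; check: a_0 = 2, a_1 = 1, a_2 = -3, a_3 = -4/3, a_4 = 15/4, a_5 = 8/5


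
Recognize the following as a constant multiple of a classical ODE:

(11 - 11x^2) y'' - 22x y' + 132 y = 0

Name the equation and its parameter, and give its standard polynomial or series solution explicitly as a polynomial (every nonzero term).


All three coefficients share the factor 11; dividing through by 11 gives  (1 - x^2) y'' - 2x y' + 12 y = 0.
This matches the Legendre equation (1 - x^2) y'' - 2x y' + n(n+1) y = 0 (note the -2x y' term) with n(n+1) = 12, so n = 3; the polynomial solution is P_3(x).
With y = sum_k a_k x^k, matching x^k gives (k+2)(k+1) a_{k+2} = [k(k+1) - n(n+1)] a_k = (k - 3)(k + 4) a_k. The right side vanishes at k = 3, so the series with the parity of 3 terminates at degree 3.
Standard normalization (P_n(1) = 1): leading coefficient (2n)!/(2^n (n!)^2) = 720/(8*36) = 5/2, so a_3 = 5/2. Work downward with a_k = (k+1)(k+2) a_{k+2} / ((k - 3)(k + 4)):
  a_1 = (2)(3)(5/2) / ((1 - 3)(1 + 4)) = 15/(-10) = -3/2
Hence P_3(x) = 5 x^3/2 - 3 x/2.

P_3(x); series = 5 x^3/2 - 3 x/2


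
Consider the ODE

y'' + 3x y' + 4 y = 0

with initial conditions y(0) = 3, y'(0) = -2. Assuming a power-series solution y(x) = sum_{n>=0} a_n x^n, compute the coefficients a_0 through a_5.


Ansatz: y(x) = sum_{n>=0} a_n x^n, so y'(x) = sum_{n>=1} n a_n x^(n-1) and y''(x) = sum_{n>=2} n(n-1) a_n x^(n-2).
Substitute into P(x) y'' + Q(x) y' + R(x) y = 0 with P(x) = 1, Q(x) = 3x, R(x) = 4, and match powers of x.
Initial conditions: a_0 = 3, a_1 = -2.
Setting the coefficient of each power of x to zero and solving order by order (substituting the coefficients already found):
  x^0: 2 a_2 + 4 a_0 = 0  ->  2 a_2 = -4 a_0 = -12  ->  a_2 = -6
  x^1: 6 a_3 + 7 a_1 = 0  ->  6 a_3 = -7 a_1 = 14  ->  a_3 = 7/3
  x^2: 12 a_4 + 10 a_2 = 0  ->  12 a_4 = -10 a_2 = 60  ->  a_4 = 5
  x^3: 20 a_5 + 13 a_3 = 0  ->  20 a_5 = -13 a_3 = -91/3  ->  a_5 = -91/60
Truncated series: y(x) = 3 - 2 x - 6 x^2 + (7/3) x^3 + 5 x^4 - (91/60) x^5 + O(x^6).

a_0 = 3; a_1 = -2; a_2 = -6; a_3 = 7/3; a_4 = 5; a_5 = -91/60


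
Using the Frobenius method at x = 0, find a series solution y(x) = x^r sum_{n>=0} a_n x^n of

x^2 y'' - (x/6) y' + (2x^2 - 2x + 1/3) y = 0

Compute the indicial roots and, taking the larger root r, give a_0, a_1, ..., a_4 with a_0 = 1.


Write in Frobenius form y'' + (p(x)/x) y' + (q(x)/x^2) y = 0:
  p(x) = -1/6,  q(x) = 2x^2 - 2x + 1/3.
Indicial equation: r(r-1) + (-1/6) r + (1/3) = 0 -> roots r_1 = 2/3, r_2 = 1/2.
Take r = r_1 = 2/3. Let y(x) = x^r sum_{n>=0} a_n x^n with a_0 = 1.
Substitute y = x^r sum a_n x^n and match x^{r+n}. The recurrence is
  D(n) a_n - 2 a_{n-1} + 2 a_{n-2} = 0,  where D(n) = (r+n)(r+n-1) + (-1/6)(r+n) + (1/3).
  a_n = [2 a_{n-1} - 2 a_{n-2}] / D(n).
Since the indicial polynomial factors as (r - r_1)(r - r_2), D(n) = (r_1 + n - r_1)(r_1 + n - r_2) = n(n + 1/6).
Evaluating step by step (a_0 = 1):
  n = 1: D(1) = 1(1 + 1/6) = 7/6; numerator = 2(1) = 2; a_1 = (2)/(7/6) = 12/7
  n = 2: D(2) = 2(2 + 1/6) = 13/3; numerator = 2(12/7) - 2(1) = 10/7; a_2 = (10/7)/(13/3) = 30/91
  n = 3: D(3) = 3(3 + 1/6) = 19/2; numerator = 2(30/91) - 2(12/7) = -36/13; a_3 = (-36/13)/(19/2) = -72/247
  n = 4: D(4) = 4(4 + 1/6) = 50/3; numerator = 2(-72/247) - 2(30/91) = -2148/1729; a_4 = (-2148/1729)/(50/3) = -3222/43225

r = 2/3; a_0 = 1; a_1 = 12/7; a_2 = 30/91; a_3 = -72/247; a_4 = -3222/43225


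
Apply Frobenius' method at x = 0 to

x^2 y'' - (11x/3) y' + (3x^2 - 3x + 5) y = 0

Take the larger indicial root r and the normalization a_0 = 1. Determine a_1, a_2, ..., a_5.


Write in Frobenius form y'' + (p(x)/x) y' + (q(x)/x^2) y = 0:
  p(x) = -11/3,  q(x) = 3x^2 - 3x + 5.
Indicial equation: r(r-1) + (-11/3) r + (5) = 0 -> roots r_1 = 3, r_2 = 5/3.
Take r = r_1 = 3. Let y(x) = x^r sum_{n>=0} a_n x^n with a_0 = 1.
Substitute y = x^r sum a_n x^n and match x^{r+n}. The recurrence is
  D(n) a_n - 3 a_{n-1} + 3 a_{n-2} = 0,  where D(n) = (r+n)(r+n-1) + (-11/3)(r+n) + (5).
  a_n = [3 a_{n-1} - 3 a_{n-2}] / D(n).
Since the indicial polynomial factors as (r - r_1)(r - r_2), D(n) = (r_1 + n - r_1)(r_1 + n - r_2) = n(n + 4/3).
Evaluating step by step (a_0 = 1):
  n = 1: D(1) = 1(1 + 4/3) = 7/3; numerator = 3(1) = 3; a_1 = (3)/(7/3) = 9/7
  n = 2: D(2) = 2(2 + 4/3) = 20/3; numerator = 3(9/7) - 3(1) = 6/7; a_2 = (6/7)/(20/3) = 9/70
  n = 3: D(3) = 3(3 + 4/3) = 13; numerator = 3(9/70) - 3(9/7) = -243/70; a_3 = (-243/70)/(13) = -243/910
  n = 4: D(4) = 4(4 + 4/3) = 64/3; numerator = 3(-243/910) - 3(9/70) = -108/91; a_4 = (-108/91)/(64/3) = -81/1456
  n = 5: D(5) = 5(5 + 4/3) = 95/3; numerator = 3(-81/1456) - 3(-243/910) = 4617/7280; a_5 = (4617/7280)/(95/3) = 729/36400

r = 3; a_0 = 1; a_1 = 9/7; a_2 = 9/70; a_3 = -243/910; a_4 = -81/1456; a_5 = 729/36400


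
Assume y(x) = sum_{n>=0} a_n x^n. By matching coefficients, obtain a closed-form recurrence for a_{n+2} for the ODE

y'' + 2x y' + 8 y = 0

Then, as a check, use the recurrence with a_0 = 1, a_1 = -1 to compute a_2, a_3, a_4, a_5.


Substitute y = sum_n a_n x^n.
y''(x) has coefficient (n+2)(n+1) a_{n+2} at x^n;
2 x y'(x) has coefficient 2 n a_n at x^n (shift);
8 y(x) has coefficient 8 a_n at x^n.
Matching x^n: (n+2)(n+1) a_{n+2} + (2n + 8) a_n = 0.
Thus a_{n+2} = (-2n - 8) / ((n+1)(n+2)) * a_n.

Check with a_0 = 1, a_1 = -1 (apply the recurrence for n = 0, 1, 2, 3): a_0 = 1, a_1 = -1, a_2 = -4, a_3 = 5/3, a_4 = 4, a_5 = -7/6.

a_(n+2) = (-2n - 8) / ((n+1)(n+2)) * a_n; check: a_0 = 1, a_1 = -1, a_2 = -4, a_3 = 5/3, a_4 = 4, a_5 = -7/6


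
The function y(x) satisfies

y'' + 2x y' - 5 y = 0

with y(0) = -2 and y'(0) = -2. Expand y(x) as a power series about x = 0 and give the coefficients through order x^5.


Ansatz: y(x) = sum_{n>=0} a_n x^n, so y'(x) = sum_{n>=1} n a_n x^(n-1) and y''(x) = sum_{n>=2} n(n-1) a_n x^(n-2).
Substitute into P(x) y'' + Q(x) y' + R(x) y = 0 with P(x) = 1, Q(x) = 2x, R(x) = -5, and match powers of x.
Initial conditions: a_0 = -2, a_1 = -2.
Setting the coefficient of each power of x to zero and solving order by order (substituting the coefficients already found):
  x^0: 2 a_2 - 5 a_0 = 0  ->  2 a_2 = 5 a_0 = -10  ->  a_2 = -5
  x^1: 6 a_3 - 3 a_1 = 0  ->  6 a_3 = 3 a_1 = -6  ->  a_3 = -1
  x^2: 12 a_4 - a_2 = 0  ->  12 a_4 = a_2 = -5  ->  a_4 = -5/12
  x^3: 20 a_5 + a_3 = 0  ->  20 a_5 = -a_3 = 1  ->  a_5 = 1/20
Truncated series: y(x) = -2 - 2 x - 5 x^2 - x^3 - (5/12) x^4 + (1/20) x^5 + O(x^6).

a_0 = -2; a_1 = -2; a_2 = -5; a_3 = -1; a_4 = -5/12; a_5 = 1/20


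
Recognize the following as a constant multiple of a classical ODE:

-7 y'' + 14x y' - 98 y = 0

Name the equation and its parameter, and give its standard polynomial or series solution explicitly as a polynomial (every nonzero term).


All three coefficients share the factor -7; dividing through by -7 gives  y'' - 2x y' + 14 y = 0.
This matches the Hermite equation y'' - 2x y' + 2n y = 0 with 2n = 14, so n = 7; the polynomial solution is H_7(x).
With y = sum_k a_k x^k, matching x^k gives (k+2)(k+1) a_{k+2} = 2(k - n) a_k = 2(k - 7) a_k. The right side vanishes at k = 7, so the series with the parity of 7 terminates at degree 7.
Standard normalization: leading coefficient of H_n is 2^n, so a_7 = 2^7 = 128. Work downward with a_k = (k+1)(k+2) a_{k+2} / (2(k - n)):
  a_5 = (6)(7)(128) / (2(5 - 7)) = 5376/(-4) = -1344
  a_3 = (4)(5)(-1344) / (2(3 - 7)) = -26880/(-8) = 3360
  a_1 = (2)(3)(3360) / (2(1 - 7)) = 20160/(-12) = -1680
Hence H_7(x) = 128 x^7 - 1344 x^5 + 3360 x^3 - 1680 x.

H_7(x); series = 128 x^7 - 1344 x^5 + 3360 x^3 - 1680 x


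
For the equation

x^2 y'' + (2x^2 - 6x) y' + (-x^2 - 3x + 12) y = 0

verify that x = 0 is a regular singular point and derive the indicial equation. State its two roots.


Divide by x^2 to reach normal form y'' + P_1(x) y' + P_2(x) y = 0 with P_1(x) = 2 - 6/x and P_2(x) = -1 - 3/x + 12/x^2.
x = 0 is a singular point because the y'-coefficient 2 - 6/x has a pole at x = 0 and the y-coefficient -1 - 3/x + 12/x^2 has a pole at x = 0.
It is a regular singular point because x P_1(x) = p(x) = 2x - 6 and x^2 P_2(x) = q(x) = -x^2 - 3x + 12 are polynomials, hence analytic at x = 0.
p(0) = -6,  q(0) = 12.
Indicial equation: r(r-1) + p(0) r + q(0) = 0, i.e. r^2 + (p(0) - 1) r + q(0) = 0, i.e. r^2 - 7 r + 12 = 0.
Discriminant: (-7)^2 - 4(12) = 1, so r = (7 ± 1)/2.
Solving: r_1 = 4, r_2 = 3.

indicial: r^2 - 7 r + 12 = 0; roots r_1 = 4, r_2 = 3


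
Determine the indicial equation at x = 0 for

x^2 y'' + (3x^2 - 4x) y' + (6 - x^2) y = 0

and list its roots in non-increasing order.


Divide by x^2 to reach normal form y'' + P_1(x) y' + P_2(x) y = 0 with P_1(x) = 3 - 4/x and P_2(x) = -1 + 6/x^2.
x = 0 is a singular point because the y'-coefficient 3 - 4/x has a pole at x = 0 and the y-coefficient -1 + 6/x^2 has a pole at x = 0.
It is a regular singular point because x P_1(x) = p(x) = 3x - 4 and x^2 P_2(x) = q(x) = 6 - x^2 are polynomials, hence analytic at x = 0.
p(0) = -4,  q(0) = 6.
Indicial equation: r(r-1) + p(0) r + q(0) = 0, i.e. r^2 + (p(0) - 1) r + q(0) = 0, i.e. r^2 - 5 r + 6 = 0.
Discriminant: (-5)^2 - 4(6) = 1, so r = (5 ± 1)/2.
Solving: r_1 = 3, r_2 = 2.

indicial: r^2 - 5 r + 6 = 0; roots r_1 = 3, r_2 = 2


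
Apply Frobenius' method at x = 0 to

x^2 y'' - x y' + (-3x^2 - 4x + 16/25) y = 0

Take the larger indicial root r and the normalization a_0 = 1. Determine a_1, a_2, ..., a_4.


Write in Frobenius form y'' + (p(x)/x) y' + (q(x)/x^2) y = 0:
  p(x) = -1,  q(x) = -3x^2 - 4x + 16/25.
Indicial equation: r(r-1) + (-1) r + (16/25) = 0 -> roots r_1 = 8/5, r_2 = 2/5.
Take r = r_1 = 8/5. Let y(x) = x^r sum_{n>=0} a_n x^n with a_0 = 1.
Substitute y = x^r sum a_n x^n and match x^{r+n}. The recurrence is
  D(n) a_n - 4 a_{n-1} - 3 a_{n-2} = 0,  where D(n) = (r+n)(r+n-1) + (-1)(r+n) + (16/25).
  a_n = [4 a_{n-1} + 3 a_{n-2}] / D(n).
Since the indicial polynomial factors as (r - r_1)(r - r_2), D(n) = (r_1 + n - r_1)(r_1 + n - r_2) = n(n + 6/5).
Evaluating step by step (a_0 = 1):
  n = 1: D(1) = 1(1 + 6/5) = 11/5; numerator = 4(1) = 4; a_1 = (4)/(11/5) = 20/11
  n = 2: D(2) = 2(2 + 6/5) = 32/5; numerator = 4(20/11) + 3(1) = 113/11; a_2 = (113/11)/(32/5) = 565/352
  n = 3: D(3) = 3(3 + 6/5) = 63/5; numerator = 4(565/352) + 3(20/11) = 95/8; a_3 = (95/8)/(63/5) = 475/504
  n = 4: D(4) = 4(4 + 6/5) = 104/5; numerator = 4(475/504) + 3(565/352) = 190385/22176; a_4 = (190385/22176)/(104/5) = 73225/177408

r = 8/5; a_0 = 1; a_1 = 20/11; a_2 = 565/352; a_3 = 475/504; a_4 = 73225/177408


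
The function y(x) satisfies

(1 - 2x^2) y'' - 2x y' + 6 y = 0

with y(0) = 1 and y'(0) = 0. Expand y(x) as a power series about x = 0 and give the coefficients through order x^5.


Ansatz: y(x) = sum_{n>=0} a_n x^n, so y'(x) = sum_{n>=1} n a_n x^(n-1) and y''(x) = sum_{n>=2} n(n-1) a_n x^(n-2).
Substitute into P(x) y'' + Q(x) y' + R(x) y = 0 with P(x) = 1 - 2x^2, Q(x) = -2x, R(x) = 6, and match powers of x.
Initial conditions: a_0 = 1, a_1 = 0.
Setting the coefficient of each power of x to zero and solving order by order (substituting the coefficients already found):
  x^0: 2 a_2 + 6 a_0 = 0  ->  2 a_2 = -6 a_0 = -6  ->  a_2 = -3
  x^1: 6 a_3 + 4 a_1 = 0  ->  6 a_3 = -4 a_1 = 0  ->  a_3 = 0
  x^2: 12 a_4 - 2 a_2 = 0  ->  12 a_4 = 2 a_2 = -6  ->  a_4 = -1/2
  x^3: 20 a_5 - 12 a_3 = 0  ->  20 a_5 = 12 a_3 = 0  ->  a_5 = 0
Truncated series: y(x) = 1 - 3 x^2 - (1/2) x^4 + O(x^6).

a_0 = 1; a_1 = 0; a_2 = -3; a_3 = 0; a_4 = -1/2; a_5 = 0


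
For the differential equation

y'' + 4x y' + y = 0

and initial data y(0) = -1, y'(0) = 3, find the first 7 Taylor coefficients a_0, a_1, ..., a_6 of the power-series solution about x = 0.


Ansatz: y(x) = sum_{n>=0} a_n x^n, so y'(x) = sum_{n>=1} n a_n x^(n-1) and y''(x) = sum_{n>=2} n(n-1) a_n x^(n-2).
Substitute into P(x) y'' + Q(x) y' + R(x) y = 0 with P(x) = 1, Q(x) = 4x, R(x) = 1, and match powers of x.
Initial conditions: a_0 = -1, a_1 = 3.
Setting the coefficient of each power of x to zero and solving order by order (substituting the coefficients already found):
  x^0: 2 a_2 + a_0 = 0  ->  2 a_2 = -a_0 = 1  ->  a_2 = 1/2
  x^1: 6 a_3 + 5 a_1 = 0  ->  6 a_3 = -5 a_1 = -15  ->  a_3 = -5/2
  x^2: 12 a_4 + 9 a_2 = 0  ->  12 a_4 = -9 a_2 = -9/2  ->  a_4 = -3/8
  x^3: 20 a_5 + 13 a_3 = 0  ->  20 a_5 = -13 a_3 = 65/2  ->  a_5 = 13/8
  x^4: 30 a_6 + 17 a_4 = 0  ->  30 a_6 = -17 a_4 = 51/8  ->  a_6 = 17/80
Truncated series: y(x) = -1 + 3 x + (1/2) x^2 - (5/2) x^3 - (3/8) x^4 + (13/8) x^5 + (17/80) x^6 + O(x^7).

a_0 = -1; a_1 = 3; a_2 = 1/2; a_3 = -5/2; a_4 = -3/8; a_5 = 13/8; a_6 = 17/80


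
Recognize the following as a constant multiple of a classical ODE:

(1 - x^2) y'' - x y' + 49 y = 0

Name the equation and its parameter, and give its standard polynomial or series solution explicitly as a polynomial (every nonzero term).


The equation is already in a standard form:  (1 - x^2) y'' - x y' + 49 y = 0.
This matches the Chebyshev equation (1 - x^2) y'' - x y' + n^2 y = 0 (note the -x y' term, not -2x y') with n^2 = 49, so n = 7; the polynomial solution is T_7(x).
With y = sum_k a_k x^k, matching x^k gives (k+2)(k+1) a_{k+2} = (k^2 - n^2) a_k = (k - 7)(k + 7) a_k. The right side vanishes at k = 7, so the series with the parity of 7 terminates at degree 7.
Standard normalization: leading coefficient of T_n is 2^(n-1), so a_7 = 2^6 = 64. Work downward with a_k = (k+1)(k+2) a_{k+2} / ((k - 7)(k + 7)):
  a_5 = (6)(7)(64) / ((5 - 7)(5 + 7)) = 2688/(-24) = -112
  a_3 = (4)(5)(-112) / ((3 - 7)(3 + 7)) = -2240/(-40) = 56
  a_1 = (2)(3)(56) / ((1 - 7)(1 + 7)) = 336/(-48) = -7
Hence T_7(x) = 64 x^7 - 112 x^5 + 56 x^3 - 7 x.

T_7(x); series = 64 x^7 - 112 x^5 + 56 x^3 - 7 x


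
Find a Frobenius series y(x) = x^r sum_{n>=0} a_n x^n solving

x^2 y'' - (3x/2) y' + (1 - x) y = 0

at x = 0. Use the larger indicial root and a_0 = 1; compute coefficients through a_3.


Write in Frobenius form y'' + (p(x)/x) y' + (q(x)/x^2) y = 0:
  p(x) = -3/2,  q(x) = 1 - x.
Indicial equation: r(r-1) + (-3/2) r + (1) = 0 -> roots r_1 = 2, r_2 = 1/2.
Take r = r_1 = 2. Let y(x) = x^r sum_{n>=0} a_n x^n with a_0 = 1.
Substitute y = x^r sum a_n x^n and match x^{r+n}. The recurrence is
  D(n) a_n - 1 a_{n-1} = 0,  where D(n) = (r+n)(r+n-1) + (-3/2)(r+n) + (1).
  a_n = 1 / D(n) * a_{n-1}.
Since the indicial polynomial factors as (r - r_1)(r - r_2), D(n) = (r_1 + n - r_1)(r_1 + n - r_2) = n(n + 3/2).
Evaluating step by step (a_0 = 1):
  n = 1: D(1) = 1(1 + 3/2) = 5/2; numerator = 1(1) = 1; a_1 = (1)/(5/2) = 2/5
  n = 2: D(2) = 2(2 + 3/2) = 7; numerator = 1(2/5) = 2/5; a_2 = (2/5)/(7) = 2/35
  n = 3: D(3) = 3(3 + 3/2) = 27/2; numerator = 1(2/35) = 2/35; a_3 = (2/35)/(27/2) = 4/945

r = 2; a_0 = 1; a_1 = 2/5; a_2 = 2/35; a_3 = 4/945


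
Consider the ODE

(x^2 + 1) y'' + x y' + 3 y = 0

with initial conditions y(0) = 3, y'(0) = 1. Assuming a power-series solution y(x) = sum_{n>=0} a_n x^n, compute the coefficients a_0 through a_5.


Ansatz: y(x) = sum_{n>=0} a_n x^n, so y'(x) = sum_{n>=1} n a_n x^(n-1) and y''(x) = sum_{n>=2} n(n-1) a_n x^(n-2).
Substitute into P(x) y'' + Q(x) y' + R(x) y = 0 with P(x) = x^2 + 1, Q(x) = x, R(x) = 3, and match powers of x.
Initial conditions: a_0 = 3, a_1 = 1.
Setting the coefficient of each power of x to zero and solving order by order (substituting the coefficients already found):
  x^0: 2 a_2 + 3 a_0 = 0  ->  2 a_2 = -3 a_0 = -9  ->  a_2 = -9/2
  x^1: 6 a_3 + 4 a_1 = 0  ->  6 a_3 = -4 a_1 = -4  ->  a_3 = -2/3
  x^2: 12 a_4 + 7 a_2 = 0  ->  12 a_4 = -7 a_2 = 63/2  ->  a_4 = 21/8
  x^3: 20 a_5 + 12 a_3 = 0  ->  20 a_5 = -12 a_3 = 8  ->  a_5 = 2/5
Truncated series: y(x) = 3 + x - (9/2) x^2 - (2/3) x^3 + (21/8) x^4 + (2/5) x^5 + O(x^6).

a_0 = 3; a_1 = 1; a_2 = -9/2; a_3 = -2/3; a_4 = 21/8; a_5 = 2/5


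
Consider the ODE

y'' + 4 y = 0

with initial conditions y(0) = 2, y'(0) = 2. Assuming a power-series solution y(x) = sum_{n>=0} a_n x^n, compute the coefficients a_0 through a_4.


Ansatz: y(x) = sum_{n>=0} a_n x^n, so y'(x) = sum_{n>=1} n a_n x^(n-1) and y''(x) = sum_{n>=2} n(n-1) a_n x^(n-2).
Substitute into P(x) y'' + Q(x) y' + R(x) y = 0 with P(x) = 1, Q(x) = 0, R(x) = 4, and match powers of x.
Initial conditions: a_0 = 2, a_1 = 2.
Setting the coefficient of each power of x to zero and solving order by order (substituting the coefficients already found):
  x^0: 2 a_2 + 4 a_0 = 0  ->  2 a_2 = -4 a_0 = -8  ->  a_2 = -4
  x^1: 6 a_3 + 4 a_1 = 0  ->  6 a_3 = -4 a_1 = -8  ->  a_3 = -4/3
  x^2: 12 a_4 + 4 a_2 = 0  ->  12 a_4 = -4 a_2 = 16  ->  a_4 = 4/3
Truncated series: y(x) = 2 + 2 x - 4 x^2 - (4/3) x^3 + (4/3) x^4 + O(x^5).

a_0 = 2; a_1 = 2; a_2 = -4; a_3 = -4/3; a_4 = 4/3


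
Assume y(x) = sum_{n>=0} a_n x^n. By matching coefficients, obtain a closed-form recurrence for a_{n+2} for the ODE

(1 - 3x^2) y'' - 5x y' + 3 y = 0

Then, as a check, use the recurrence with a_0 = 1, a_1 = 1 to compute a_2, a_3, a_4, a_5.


Substitute y = sum_n a_n x^n.
(1 - 3 x^2) y'' contributes (n+2)(n+1) a_{n+2} - 3 n(n-1) a_n at x^n.
-5 x y'(x) contributes -5 n a_n at x^n.
3 y(x) contributes 3 a_n at x^n.
Matching x^n: (n+2)(n+1) a_{n+2} + (-3 n(n-1) - 5 n + 3) a_n = 0.
Thus a_{n+2} = (3 n(n-1) + 5 n - 3) / ((n+1)(n+2)) * a_n.

Check with a_0 = 1, a_1 = 1 (apply the recurrence for n = 0, 1, 2, 3): a_0 = 1, a_1 = 1, a_2 = -3/2, a_3 = 1/3, a_4 = -13/8, a_5 = 1/2.

a_(n+2) = (3 n(n-1) + 5 n - 3) / ((n+1)(n+2)) * a_n; check: a_0 = 1, a_1 = 1, a_2 = -3/2, a_3 = 1/3, a_4 = -13/8, a_5 = 1/2


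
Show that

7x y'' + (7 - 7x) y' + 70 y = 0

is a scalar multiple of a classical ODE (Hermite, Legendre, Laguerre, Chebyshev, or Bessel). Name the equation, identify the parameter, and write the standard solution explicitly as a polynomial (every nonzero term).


All three coefficients share the factor 7; dividing through by 7 gives  x y'' + (1 - x) y' + 10 y = 0.
This matches the Laguerre equation x y'' + (1 - x) y' + n y = 0 with n = 10; the polynomial solution is L_10(x).
With y = sum_k a_k x^k, matching x^k gives (k+1)k a_{k+1} + (k+1) a_{k+1} - k a_k + n a_k = 0, i.e. (k+1)^2 a_{k+1} = (k - n) a_k = (k - 10) a_k. The right side vanishes at k = 10, so the series terminates at degree 10.
Standard normalization L_n(0) = 1 gives a_0 = 1. Work upward with a_{k+1} = (k - 10) a_k / (k+1)^2:
  a_1 = (0 - 10)(1) / 1^2 = -10/1 = -10
  a_2 = (1 - 10)(-10) / 2^2 = 90/4 = 45/2
  a_3 = (2 - 10)(45/2) / 3^2 = -180/9 = -20
  a_4 = (3 - 10)(-20) / 4^2 = 140/16 = 35/4
  a_5 = (4 - 10)(35/4) / 5^2 = (-105/2)/25 = -21/10
  a_6 = (5 - 10)(-21/10) / 6^2 = (21/2)/36 = 7/24
  a_7 = (6 - 10)(7/24) / 7^2 = (-7/6)/49 = -1/42
  a_8 = (7 - 10)(-1/42) / 8^2 = (1/14)/64 = 1/896
  a_9 = (8 - 10)(1/896) / 9^2 = (-1/448)/81 = -1/36288
  a_10 = (9 - 10)(-1/36288) / 10^2 = (1/36288)/100 = 1/3628800
Hence L_10(x) = x^10/3628800 - x^9/36288 + x^8/896 - x^7/42 + 7 x^6/24 - 21 x^5/10 + 35 x^4/4 - 20 x^3 + 45 x^2/2 - 10 x + 1.

L_10(x); series = x^10/3628800 - x^9/36288 + x^8/896 - x^7/42 + 7 x^6/24 - 21 x^5/10 + 35 x^4/4 - 20 x^3 + 45 x^2/2 - 10 x + 1


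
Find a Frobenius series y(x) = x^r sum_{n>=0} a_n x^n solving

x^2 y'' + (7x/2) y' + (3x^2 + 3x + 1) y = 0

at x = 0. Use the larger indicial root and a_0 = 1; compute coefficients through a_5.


Write in Frobenius form y'' + (p(x)/x) y' + (q(x)/x^2) y = 0:
  p(x) = 7/2,  q(x) = 3x^2 + 3x + 1.
Indicial equation: r(r-1) + (7/2) r + (1) = 0 -> roots r_1 = -1/2, r_2 = -2.
Take r = r_1 = -1/2. Let y(x) = x^r sum_{n>=0} a_n x^n with a_0 = 1.
Substitute y = x^r sum a_n x^n and match x^{r+n}. The recurrence is
  D(n) a_n + 3 a_{n-1} + 3 a_{n-2} = 0,  where D(n) = (r+n)(r+n-1) + (7/2)(r+n) + (1).
  a_n = [-3 a_{n-1} - 3 a_{n-2}] / D(n).
Since the indicial polynomial factors as (r - r_1)(r - r_2), D(n) = (r_1 + n - r_1)(r_1 + n - r_2) = n(n + 3/2).
Evaluating step by step (a_0 = 1):
  n = 1: D(1) = 1(1 + 3/2) = 5/2; numerator = -3(1) = -3; a_1 = (-3)/(5/2) = -6/5
  n = 2: D(2) = 2(2 + 3/2) = 7; numerator = -3(-6/5) - 3(1) = 3/5; a_2 = (3/5)/(7) = 3/35
  n = 3: D(3) = 3(3 + 3/2) = 27/2; numerator = -3(3/35) - 3(-6/5) = 117/35; a_3 = (117/35)/(27/2) = 26/105
  n = 4: D(4) = 4(4 + 3/2) = 22; numerator = -3(26/105) - 3(3/35) = -1; a_4 = (-1)/(22) = -1/22
  n = 5: D(5) = 5(5 + 3/2) = 65/2; numerator = -3(-1/22) - 3(26/105) = -467/770; a_5 = (-467/770)/(65/2) = -467/25025

r = -1/2; a_0 = 1; a_1 = -6/5; a_2 = 3/35; a_3 = 26/105; a_4 = -1/22; a_5 = -467/25025


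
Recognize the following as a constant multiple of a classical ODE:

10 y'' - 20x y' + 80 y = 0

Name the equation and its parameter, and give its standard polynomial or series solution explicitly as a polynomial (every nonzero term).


All three coefficients share the factor 10; dividing through by 10 gives  y'' - 2x y' + 8 y = 0.
This matches the Hermite equation y'' - 2x y' + 2n y = 0 with 2n = 8, so n = 4; the polynomial solution is H_4(x).
With y = sum_k a_k x^k, matching x^k gives (k+2)(k+1) a_{k+2} = 2(k - n) a_k = 2(k - 4) a_k. The right side vanishes at k = 4, so the series with the parity of 4 terminates at degree 4.
Standard normalization: leading coefficient of H_n is 2^n, so a_4 = 2^4 = 16. Work downward with a_k = (k+1)(k+2) a_{k+2} / (2(k - n)):
  a_2 = (3)(4)(16) / (2(2 - 4)) = 192/(-4) = -48
  a_0 = (1)(2)(-48) / (2(0 - 4)) = -96/(-8) = 12
Hence H_4(x) = 16 x^4 - 48 x^2 + 12.

H_4(x); series = 16 x^4 - 48 x^2 + 12


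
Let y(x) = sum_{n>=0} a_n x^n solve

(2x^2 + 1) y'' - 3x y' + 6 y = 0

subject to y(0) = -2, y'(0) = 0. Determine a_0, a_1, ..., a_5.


Ansatz: y(x) = sum_{n>=0} a_n x^n, so y'(x) = sum_{n>=1} n a_n x^(n-1) and y''(x) = sum_{n>=2} n(n-1) a_n x^(n-2).
Substitute into P(x) y'' + Q(x) y' + R(x) y = 0 with P(x) = 2x^2 + 1, Q(x) = -3x, R(x) = 6, and match powers of x.
Initial conditions: a_0 = -2, a_1 = 0.
Setting the coefficient of each power of x to zero and solving order by order (substituting the coefficients already found):
  x^0: 2 a_2 + 6 a_0 = 0  ->  2 a_2 = -6 a_0 = 12  ->  a_2 = 6
  x^1: 6 a_3 + 3 a_1 = 0  ->  6 a_3 = -3 a_1 = 0  ->  a_3 = 0
  x^2: 12 a_4 + 4 a_2 = 0  ->  12 a_4 = -4 a_2 = -24  ->  a_4 = -2
  x^3: 20 a_5 + 9 a_3 = 0  ->  20 a_5 = -9 a_3 = 0  ->  a_5 = 0
Truncated series: y(x) = -2 + 6 x^2 - 2 x^4 + O(x^6).

a_0 = -2; a_1 = 0; a_2 = 6; a_3 = 0; a_4 = -2; a_5 = 0


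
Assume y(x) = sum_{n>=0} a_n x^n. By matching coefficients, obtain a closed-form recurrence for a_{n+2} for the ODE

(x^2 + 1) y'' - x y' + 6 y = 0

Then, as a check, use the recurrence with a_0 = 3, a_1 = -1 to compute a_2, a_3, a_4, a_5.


Substitute y = sum_n a_n x^n.
(1 + 1 x^2) y'' contributes (n+2)(n+1) a_{n+2} + n(n-1) a_n at x^n.
-x y'(x) contributes -n a_n at x^n.
6 y(x) contributes 6 a_n at x^n.
Matching x^n: (n+2)(n+1) a_{n+2} + (n(n-1) - n + 6) a_n = 0.
Thus a_{n+2} = (-n(n-1) + n - 6) / ((n+1)(n+2)) * a_n.

Check with a_0 = 3, a_1 = -1 (apply the recurrence for n = 0, 1, 2, 3): a_0 = 3, a_1 = -1, a_2 = -9, a_3 = 5/6, a_4 = 9/2, a_5 = -3/8.

a_(n+2) = (-n(n-1) + n - 6) / ((n+1)(n+2)) * a_n; check: a_0 = 3, a_1 = -1, a_2 = -9, a_3 = 5/6, a_4 = 9/2, a_5 = -3/8


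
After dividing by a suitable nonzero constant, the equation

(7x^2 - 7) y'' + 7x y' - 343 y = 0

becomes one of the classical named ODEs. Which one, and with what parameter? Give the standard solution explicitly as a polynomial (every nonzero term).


All three coefficients share the factor -7; dividing through by -7 gives  (1 - x^2) y'' - x y' + 49 y = 0.
This matches the Chebyshev equation (1 - x^2) y'' - x y' + n^2 y = 0 (note the -x y' term, not -2x y') with n^2 = 49, so n = 7; the polynomial solution is T_7(x).
With y = sum_k a_k x^k, matching x^k gives (k+2)(k+1) a_{k+2} = (k^2 - n^2) a_k = (k - 7)(k + 7) a_k. The right side vanishes at k = 7, so the series with the parity of 7 terminates at degree 7.
Standard normalization: leading coefficient of T_n is 2^(n-1), so a_7 = 2^6 = 64. Work downward with a_k = (k+1)(k+2) a_{k+2} / ((k - 7)(k + 7)):
  a_5 = (6)(7)(64) / ((5 - 7)(5 + 7)) = 2688/(-24) = -112
  a_3 = (4)(5)(-112) / ((3 - 7)(3 + 7)) = -2240/(-40) = 56
  a_1 = (2)(3)(56) / ((1 - 7)(1 + 7)) = 336/(-48) = -7
Hence T_7(x) = 64 x^7 - 112 x^5 + 56 x^3 - 7 x.

T_7(x); series = 64 x^7 - 112 x^5 + 56 x^3 - 7 x


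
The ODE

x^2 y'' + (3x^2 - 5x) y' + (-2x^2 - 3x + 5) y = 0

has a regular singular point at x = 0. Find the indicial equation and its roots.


Divide by x^2 to reach normal form y'' + P_1(x) y' + P_2(x) y = 0 with P_1(x) = 3 - 5/x and P_2(x) = -2 - 3/x + 5/x^2.
x = 0 is a singular point because the y'-coefficient 3 - 5/x has a pole at x = 0 and the y-coefficient -2 - 3/x + 5/x^2 has a pole at x = 0.
It is a regular singular point because x P_1(x) = p(x) = 3x - 5 and x^2 P_2(x) = q(x) = -2x^2 - 3x + 5 are polynomials, hence analytic at x = 0.
p(0) = -5,  q(0) = 5.
Indicial equation: r(r-1) + p(0) r + q(0) = 0, i.e. r^2 + (p(0) - 1) r + q(0) = 0, i.e. r^2 - 6 r + 5 = 0.
Discriminant: (-6)^2 - 4(5) = 16, so r = (6 ± 4)/2.
Solving: r_1 = 5, r_2 = 1.

indicial: r^2 - 6 r + 5 = 0; roots r_1 = 5, r_2 = 1


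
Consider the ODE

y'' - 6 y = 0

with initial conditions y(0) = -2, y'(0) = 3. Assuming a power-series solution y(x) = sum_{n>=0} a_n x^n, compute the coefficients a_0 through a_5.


Ansatz: y(x) = sum_{n>=0} a_n x^n, so y'(x) = sum_{n>=1} n a_n x^(n-1) and y''(x) = sum_{n>=2} n(n-1) a_n x^(n-2).
Substitute into P(x) y'' + Q(x) y' + R(x) y = 0 with P(x) = 1, Q(x) = 0, R(x) = -6, and match powers of x.
Initial conditions: a_0 = -2, a_1 = 3.
Setting the coefficient of each power of x to zero and solving order by order (substituting the coefficients already found):
  x^0: 2 a_2 - 6 a_0 = 0  ->  2 a_2 = 6 a_0 = -12  ->  a_2 = -6
  x^1: 6 a_3 - 6 a_1 = 0  ->  6 a_3 = 6 a_1 = 18  ->  a_3 = 3
  x^2: 12 a_4 - 6 a_2 = 0  ->  12 a_4 = 6 a_2 = -36  ->  a_4 = -3
  x^3: 20 a_5 - 6 a_3 = 0  ->  20 a_5 = 6 a_3 = 18  ->  a_5 = 9/10
Truncated series: y(x) = -2 + 3 x - 6 x^2 + 3 x^3 - 3 x^4 + (9/10) x^5 + O(x^6).

a_0 = -2; a_1 = 3; a_2 = -6; a_3 = 3; a_4 = -3; a_5 = 9/10


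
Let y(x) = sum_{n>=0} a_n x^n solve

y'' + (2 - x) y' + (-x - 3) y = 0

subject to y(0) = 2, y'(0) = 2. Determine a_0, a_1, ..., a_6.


Ansatz: y(x) = sum_{n>=0} a_n x^n, so y'(x) = sum_{n>=1} n a_n x^(n-1) and y''(x) = sum_{n>=2} n(n-1) a_n x^(n-2).
Substitute into P(x) y'' + Q(x) y' + R(x) y = 0 with P(x) = 1, Q(x) = 2 - x, R(x) = -x - 3, and match powers of x.
Initial conditions: a_0 = 2, a_1 = 2.
Setting the coefficient of each power of x to zero and solving order by order (substituting the coefficients already found):
  x^0: 2 a_2 + 2 a_1 - 3 a_0 = 0  ->  2 a_2 = -2 a_1 + 3 a_0 = 2  ->  a_2 = 1
  x^1: 6 a_3 + 4 a_2 - 4 a_1 - a_0 = 0  ->  6 a_3 = -4 a_2 + 4 a_1 + a_0 = 6  ->  a_3 = 1
  x^2: 12 a_4 + 6 a_3 - 5 a_2 - a_1 = 0  ->  12 a_4 = -6 a_3 + 5 a_2 + a_1 = 1  ->  a_4 = 1/12
  x^3: 20 a_5 + 8 a_4 - 6 a_3 - a_2 = 0  ->  20 a_5 = -8 a_4 + 6 a_3 + a_2 = 19/3  ->  a_5 = 19/60
  x^4: 30 a_6 + 10 a_5 - 7 a_4 - a_3 = 0  ->  30 a_6 = -10 a_5 + 7 a_4 + a_3 = -19/12  ->  a_6 = -19/360
Truncated series: y(x) = 2 + 2 x + x^2 + x^3 + (1/12) x^4 + (19/60) x^5 - (19/360) x^6 + O(x^7).

a_0 = 2; a_1 = 2; a_2 = 1; a_3 = 1; a_4 = 1/12; a_5 = 19/60; a_6 = -19/360


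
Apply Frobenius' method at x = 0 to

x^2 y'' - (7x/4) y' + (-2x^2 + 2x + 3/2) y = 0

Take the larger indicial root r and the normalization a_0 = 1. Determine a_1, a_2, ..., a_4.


Write in Frobenius form y'' + (p(x)/x) y' + (q(x)/x^2) y = 0:
  p(x) = -7/4,  q(x) = -2x^2 + 2x + 3/2.
Indicial equation: r(r-1) + (-7/4) r + (3/2) = 0 -> roots r_1 = 2, r_2 = 3/4.
Take r = r_1 = 2. Let y(x) = x^r sum_{n>=0} a_n x^n with a_0 = 1.
Substitute y = x^r sum a_n x^n and match x^{r+n}. The recurrence is
  D(n) a_n + 2 a_{n-1} - 2 a_{n-2} = 0,  where D(n) = (r+n)(r+n-1) + (-7/4)(r+n) + (3/2).
  a_n = [-2 a_{n-1} + 2 a_{n-2}] / D(n).
Since the indicial polynomial factors as (r - r_1)(r - r_2), D(n) = (r_1 + n - r_1)(r_1 + n - r_2) = n(n + 5/4).
Evaluating step by step (a_0 = 1):
  n = 1: D(1) = 1(1 + 5/4) = 9/4; numerator = -2(1) = -2; a_1 = (-2)/(9/4) = -8/9
  n = 2: D(2) = 2(2 + 5/4) = 13/2; numerator = -2(-8/9) + 2(1) = 34/9; a_2 = (34/9)/(13/2) = 68/117
  n = 3: D(3) = 3(3 + 5/4) = 51/4; numerator = -2(68/117) + 2(-8/9) = -344/117; a_3 = (-344/117)/(51/4) = -1376/5967
  n = 4: D(4) = 4(4 + 5/4) = 21; numerator = -2(-1376/5967) + 2(68/117) = 9688/5967; a_4 = (9688/5967)/(21) = 1384/17901

r = 2; a_0 = 1; a_1 = -8/9; a_2 = 68/117; a_3 = -1376/5967; a_4 = 1384/17901


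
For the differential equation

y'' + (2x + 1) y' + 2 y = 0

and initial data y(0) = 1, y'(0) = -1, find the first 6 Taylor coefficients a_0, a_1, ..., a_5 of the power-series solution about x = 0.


Ansatz: y(x) = sum_{n>=0} a_n x^n, so y'(x) = sum_{n>=1} n a_n x^(n-1) and y''(x) = sum_{n>=2} n(n-1) a_n x^(n-2).
Substitute into P(x) y'' + Q(x) y' + R(x) y = 0 with P(x) = 1, Q(x) = 2x + 1, R(x) = 2, and match powers of x.
Initial conditions: a_0 = 1, a_1 = -1.
Setting the coefficient of each power of x to zero and solving order by order (substituting the coefficients already found):
  x^0: 2 a_2 + a_1 + 2 a_0 = 0  ->  2 a_2 = -a_1 - 2 a_0 = -1  ->  a_2 = -1/2
  x^1: 6 a_3 + 2 a_2 + 4 a_1 = 0  ->  6 a_3 = -2 a_2 - 4 a_1 = 5  ->  a_3 = 5/6
  x^2: 12 a_4 + 3 a_3 + 6 a_2 = 0  ->  12 a_4 = -3 a_3 - 6 a_2 = 1/2  ->  a_4 = 1/24
  x^3: 20 a_5 + 4 a_4 + 8 a_3 = 0  ->  20 a_5 = -4 a_4 - 8 a_3 = -41/6  ->  a_5 = -41/120
Truncated series: y(x) = 1 - x - (1/2) x^2 + (5/6) x^3 + (1/24) x^4 - (41/120) x^5 + O(x^6).

a_0 = 1; a_1 = -1; a_2 = -1/2; a_3 = 5/6; a_4 = 1/24; a_5 = -41/120


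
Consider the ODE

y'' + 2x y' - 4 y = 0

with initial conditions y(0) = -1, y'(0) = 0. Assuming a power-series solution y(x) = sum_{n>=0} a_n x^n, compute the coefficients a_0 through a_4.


Ansatz: y(x) = sum_{n>=0} a_n x^n, so y'(x) = sum_{n>=1} n a_n x^(n-1) and y''(x) = sum_{n>=2} n(n-1) a_n x^(n-2).
Substitute into P(x) y'' + Q(x) y' + R(x) y = 0 with P(x) = 1, Q(x) = 2x, R(x) = -4, and match powers of x.
Initial conditions: a_0 = -1, a_1 = 0.
Setting the coefficient of each power of x to zero and solving order by order (substituting the coefficients already found):
  x^0: 2 a_2 - 4 a_0 = 0  ->  2 a_2 = 4 a_0 = -4  ->  a_2 = -2
  x^1: 6 a_3 - 2 a_1 = 0  ->  6 a_3 = 2 a_1 = 0  ->  a_3 = 0
  x^2: 12 a_4 = 0  ->  a_4 = 0
Truncated series: y(x) = -1 - 2 x^2 + O(x^5).

a_0 = -1; a_1 = 0; a_2 = -2; a_3 = 0; a_4 = 0


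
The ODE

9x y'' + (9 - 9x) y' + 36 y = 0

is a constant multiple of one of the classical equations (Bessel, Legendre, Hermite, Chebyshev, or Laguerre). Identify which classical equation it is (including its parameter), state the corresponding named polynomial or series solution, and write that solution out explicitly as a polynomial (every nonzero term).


All three coefficients share the factor 9; dividing through by 9 gives  x y'' + (1 - x) y' + 4 y = 0.
This matches the Laguerre equation x y'' + (1 - x) y' + n y = 0 with n = 4; the polynomial solution is L_4(x).
With y = sum_k a_k x^k, matching x^k gives (k+1)k a_{k+1} + (k+1) a_{k+1} - k a_k + n a_k = 0, i.e. (k+1)^2 a_{k+1} = (k - n) a_k = (k - 4) a_k. The right side vanishes at k = 4, so the series terminates at degree 4.
Standard normalization L_n(0) = 1 gives a_0 = 1. Work upward with a_{k+1} = (k - 4) a_k / (k+1)^2:
  a_1 = (0 - 4)(1) / 1^2 = -4/1 = -4
  a_2 = (1 - 4)(-4) / 2^2 = 12/4 = 3
  a_3 = (2 - 4)(3) / 3^2 = -6/9 = -2/3
  a_4 = (3 - 4)(-2/3) / 4^2 = (2/3)/16 = 1/24
Hence L_4(x) = x^4/24 - 2 x^3/3 + 3 x^2 - 4 x + 1.

L_4(x); series = x^4/24 - 2 x^3/3 + 3 x^2 - 4 x + 1


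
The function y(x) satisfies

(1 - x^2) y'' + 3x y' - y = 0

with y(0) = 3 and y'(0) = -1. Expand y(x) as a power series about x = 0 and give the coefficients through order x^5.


Ansatz: y(x) = sum_{n>=0} a_n x^n, so y'(x) = sum_{n>=1} n a_n x^(n-1) and y''(x) = sum_{n>=2} n(n-1) a_n x^(n-2).
Substitute into P(x) y'' + Q(x) y' + R(x) y = 0 with P(x) = 1 - x^2, Q(x) = 3x, R(x) = -1, and match powers of x.
Initial conditions: a_0 = 3, a_1 = -1.
Setting the coefficient of each power of x to zero and solving order by order (substituting the coefficients already found):
  x^0: 2 a_2 - a_0 = 0  ->  2 a_2 = a_0 = 3  ->  a_2 = 3/2
  x^1: 6 a_3 + 2 a_1 = 0  ->  6 a_3 = -2 a_1 = 2  ->  a_3 = 1/3
  x^2: 12 a_4 + 3 a_2 = 0  ->  12 a_4 = -3 a_2 = -9/2  ->  a_4 = -3/8
  x^3: 20 a_5 + 2 a_3 = 0  ->  20 a_5 = -2 a_3 = -2/3  ->  a_5 = -1/30
Truncated series: y(x) = 3 - x + (3/2) x^2 + (1/3) x^3 - (3/8) x^4 - (1/30) x^5 + O(x^6).

a_0 = 3; a_1 = -1; a_2 = 3/2; a_3 = 1/3; a_4 = -3/8; a_5 = -1/30
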